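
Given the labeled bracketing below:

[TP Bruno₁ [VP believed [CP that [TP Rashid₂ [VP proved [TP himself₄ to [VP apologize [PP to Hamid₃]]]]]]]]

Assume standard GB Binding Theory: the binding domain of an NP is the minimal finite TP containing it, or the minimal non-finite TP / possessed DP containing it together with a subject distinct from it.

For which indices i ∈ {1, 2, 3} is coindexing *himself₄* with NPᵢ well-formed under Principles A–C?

{2}

*himself* is an anaphor, so Principle A applies: it must be bound in its binding domain.
Binding domain of *himself₄*: the embedded TP, whose subject is Rashid₂.
*Bruno₁* c-commands the anaphor but is outside its binding domain → cannot satisfy Principle A.
*Rashid₂* c-commands the anaphor within its binding domain → licit binder.
*Hamid₃* does not c-command the anaphor → cannot bind it.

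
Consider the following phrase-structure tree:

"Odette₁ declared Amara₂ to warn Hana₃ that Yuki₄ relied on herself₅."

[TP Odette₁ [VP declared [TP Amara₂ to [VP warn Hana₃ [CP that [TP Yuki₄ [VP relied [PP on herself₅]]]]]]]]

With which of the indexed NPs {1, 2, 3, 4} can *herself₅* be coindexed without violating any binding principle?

{4}

*herself* is an anaphor, so Principle A applies: it must be bound in its binding domain.
Binding domain of *herself₅*: the embedded TP, whose subject is Yuki₄.
*Odette₁* c-commands the anaphor but is outside its binding domain → cannot satisfy Principle A.
*Amara₂* c-commands the anaphor but is outside its binding domain → cannot satisfy Principle A.
*Hana₃* c-commands the anaphor but is outside its binding domain → cannot satisfy Principle A.
*Yuki₄* c-commands the anaphor within its binding domain → licit binder.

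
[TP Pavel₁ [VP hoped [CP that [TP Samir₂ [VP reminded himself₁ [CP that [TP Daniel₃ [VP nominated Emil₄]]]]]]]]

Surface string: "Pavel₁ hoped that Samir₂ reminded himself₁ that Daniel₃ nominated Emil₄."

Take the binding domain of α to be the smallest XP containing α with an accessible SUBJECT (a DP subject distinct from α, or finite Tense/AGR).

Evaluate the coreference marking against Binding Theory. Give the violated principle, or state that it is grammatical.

Principle A

The two coindexed NPs are *Pavel₁* and *himself₁*.
*himself₁* is an anaphor. Principle A requires it to be bound within its binding domain — the embedded TP, whose subject is Samir₂.
Within that domain it is c-commanded by *Samir₂*, which does not share its index.
*Pavel₁* does c-command the anaphor, but from outside its binding domain.
The anaphor is unbound in its domain → Principle A violation.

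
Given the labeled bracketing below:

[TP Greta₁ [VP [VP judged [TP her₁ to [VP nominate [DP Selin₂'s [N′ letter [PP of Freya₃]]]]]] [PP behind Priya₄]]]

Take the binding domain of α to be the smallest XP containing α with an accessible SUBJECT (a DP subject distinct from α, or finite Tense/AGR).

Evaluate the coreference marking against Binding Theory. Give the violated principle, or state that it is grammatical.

Principle B

The two coindexed NPs are *Greta₁* and *her₁*.
*her₁* is a pronoun. Its binding domain is the matrix TP, whose subject is Greta₁.
*Greta₁* c-commands it within that domain and carries the same index.
The pronoun is locally bound → Principle B violation.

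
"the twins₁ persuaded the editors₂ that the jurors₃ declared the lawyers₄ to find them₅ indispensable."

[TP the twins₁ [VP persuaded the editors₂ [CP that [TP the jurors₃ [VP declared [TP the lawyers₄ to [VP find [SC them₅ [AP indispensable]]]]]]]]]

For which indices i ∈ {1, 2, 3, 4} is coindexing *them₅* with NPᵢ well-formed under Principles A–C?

{1, 2, 3}

*them* is a pronoun, so Principle B applies: it must be free in its binding domain.
Binding domain of *them₅*: the embedded TP, whose subject is the lawyers₄.
*the twins₁* c-commands the pronoun but from outside its binding domain, and is not c-commanded by it → coindexation permitted.
*the editors₂* c-commands the pronoun but from outside its binding domain, and is not c-commanded by it → coindexation permitted.
*the jurors₃* c-commands the pronoun but from outside its binding domain, and is not c-commanded by it → coindexation permitted.
*the lawyers₄* c-commands the pronoun within its binding domain → coindexation would violate Principle B.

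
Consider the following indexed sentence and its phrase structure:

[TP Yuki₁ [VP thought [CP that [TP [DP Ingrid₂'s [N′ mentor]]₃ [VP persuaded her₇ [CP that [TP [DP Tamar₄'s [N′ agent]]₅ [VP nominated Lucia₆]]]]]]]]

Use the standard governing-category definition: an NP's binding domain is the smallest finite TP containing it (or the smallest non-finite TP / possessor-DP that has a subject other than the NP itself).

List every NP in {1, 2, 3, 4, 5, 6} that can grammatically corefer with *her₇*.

*her* is a pronoun, so Principle B applies: it must be free in its binding domain.
Binding domain of *her₇*: the embedded TP, whose subject is [Ingrid₂'s mentor]₃.
*Yuki₁* c-commands the pronoun but from outside its binding domain, and is not c-commanded by it → coindexation permitted.
*Ingrid₂* and the pronoun do not c-command one another → neither Principle B nor Principle C is at stake; coindexation permitted.
*[Ingrid₂'s mentor]₃* c-commands the pronoun within its binding domain → coindexation would violate Principle B.
*Tamar₄*: the pronoun c-commands this R-expression → coindexation would violate Principle C on *Tamar₄*.
*[Tamar₄'s agent]₅*: the pronoun c-commands this R-expression → coindexation would violate Principle C on *[Tamar₄'s agent]₅*.
*Lucia₆*: the pronoun c-commands this R-expression → coindexation would violate Principle C on *Lucia₆*.

{1, 2}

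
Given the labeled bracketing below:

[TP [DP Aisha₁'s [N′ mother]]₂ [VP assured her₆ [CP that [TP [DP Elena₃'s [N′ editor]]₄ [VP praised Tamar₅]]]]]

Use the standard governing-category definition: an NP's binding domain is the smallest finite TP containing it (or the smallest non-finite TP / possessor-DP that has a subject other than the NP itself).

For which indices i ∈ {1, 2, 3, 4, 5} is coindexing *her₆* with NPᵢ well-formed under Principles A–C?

{1}

*her* is a pronoun, so Principle B applies: it must be free in its binding domain.
Binding domain of *her₆*: the matrix TP, whose subject is [Aisha₁'s mother]₂.
*Aisha₁* and the pronoun do not c-command one another → neither Principle B nor Principle C is at stake; coindexation permitted.
*[Aisha₁'s mother]₂* c-commands the pronoun within its binding domain → coindexation would violate Principle B.
*Elena₃*: the pronoun c-commands this R-expression → coindexation would violate Principle C on *Elena₃*.
*[Elena₃'s editor]₄*: the pronoun c-commands this R-expression → coindexation would violate Principle C on *[Elena₃'s editor]₄*.
*Tamar₅*: the pronoun c-commands this R-expression → coindexation would violate Principle C on *Tamar₅*.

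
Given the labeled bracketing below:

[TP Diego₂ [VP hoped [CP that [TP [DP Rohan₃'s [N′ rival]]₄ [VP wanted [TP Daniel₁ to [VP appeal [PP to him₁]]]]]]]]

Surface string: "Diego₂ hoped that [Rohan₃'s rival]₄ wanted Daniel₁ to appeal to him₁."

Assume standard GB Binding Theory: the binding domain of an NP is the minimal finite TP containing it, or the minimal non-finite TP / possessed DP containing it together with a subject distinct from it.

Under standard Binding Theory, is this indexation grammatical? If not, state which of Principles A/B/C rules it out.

Principle B

The two coindexed NPs are *Daniel₁* and *him₁*.
*him₁* is a pronoun. Its binding domain is the embedded TP, whose subject is Daniel₁.
*Daniel₁* c-commands it within that domain and carries the same index.
The pronoun is locally bound → Principle B violation.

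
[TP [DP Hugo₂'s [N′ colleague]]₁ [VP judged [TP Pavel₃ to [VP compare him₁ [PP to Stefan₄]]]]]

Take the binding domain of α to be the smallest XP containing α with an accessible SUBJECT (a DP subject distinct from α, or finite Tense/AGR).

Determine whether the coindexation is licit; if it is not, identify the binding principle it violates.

The two coindexed NPs are *[Hugo₂'s colleague]₁* and *him₁*.
*him₁* is a pronoun; its binding domain is the embedded TP, whose subject is Pavel₃. Within that domain it is c-commanded only by *Pavel₃*, which carries a different index — the pronoun is free locally, so Principle B holds.
*[Hugo₂'s colleague]₁* is an R-expression; *him₁* does not c-command it, and no other NP shares its index, so Principle C is satisfied.
All principles are respected.

grammatical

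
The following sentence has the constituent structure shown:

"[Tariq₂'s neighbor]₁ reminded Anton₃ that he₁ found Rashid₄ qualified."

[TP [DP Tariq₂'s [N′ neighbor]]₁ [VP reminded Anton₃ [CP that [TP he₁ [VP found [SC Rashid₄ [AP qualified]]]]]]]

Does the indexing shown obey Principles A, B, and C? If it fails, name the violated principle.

The two coindexed NPs are *[Tariq₂'s neighbor]₁* and *he₁*.
*he₁* is a pronoun; nothing c-commands it within its binding domain (the embedded TP.), so Principle B holds trivially.
*[Tariq₂'s neighbor]₁* is an R-expression; *he₁* does not c-command it, and no other NP shares its index, so Principle C is satisfied.
All principles are respected.

grammatical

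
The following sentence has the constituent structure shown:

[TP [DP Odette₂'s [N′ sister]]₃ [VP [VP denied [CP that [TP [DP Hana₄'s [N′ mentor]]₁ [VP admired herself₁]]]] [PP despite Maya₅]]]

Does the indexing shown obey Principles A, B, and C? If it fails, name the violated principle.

grammatical

The two coindexed NPs are *[Hana₄'s mentor]₁* and *herself₁*.
*herself₁* is an anaphor; its binding domain is the embedded TP, whose subject is [Hana₄'s mentor]₁. *[Hana₄'s mentor]₁* c-commands it within that domain and shares its index, so Principle A is satisfied.
*[Hana₄'s mentor]₁* is an R-expression; *herself₁* does not c-command it, and no other NP shares its index, so Principle C is satisfied.
All principles are respected.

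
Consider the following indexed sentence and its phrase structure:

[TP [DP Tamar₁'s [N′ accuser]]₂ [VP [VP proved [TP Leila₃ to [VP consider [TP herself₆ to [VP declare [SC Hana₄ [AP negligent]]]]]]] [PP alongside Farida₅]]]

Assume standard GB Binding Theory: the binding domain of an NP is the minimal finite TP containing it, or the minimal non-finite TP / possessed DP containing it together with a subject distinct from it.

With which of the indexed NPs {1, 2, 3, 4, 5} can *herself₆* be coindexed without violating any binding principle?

*herself* is an anaphor, so Principle A applies: it must be bound in its binding domain.
Binding domain of *herself₆*: the embedded TP, whose subject is Leila₃.
*Tamar₁* does not c-command the anaphor → cannot bind it.
*[Tamar₁'s accuser]₂* c-commands the anaphor but is outside its binding domain → cannot satisfy Principle A.
*Leila₃* c-commands the anaphor within its binding domain → licit binder.
*Hana₄* does not c-command the anaphor → cannot bind it.
*Farida₅* does not c-command the anaphor → cannot bind it.

{3}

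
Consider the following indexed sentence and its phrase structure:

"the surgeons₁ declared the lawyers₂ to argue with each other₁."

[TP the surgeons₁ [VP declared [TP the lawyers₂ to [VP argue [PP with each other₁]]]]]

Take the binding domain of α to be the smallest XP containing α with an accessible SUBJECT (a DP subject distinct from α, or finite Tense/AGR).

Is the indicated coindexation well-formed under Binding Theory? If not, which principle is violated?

The two coindexed NPs are *the surgeons₁* and *each other₁*.
*each other₁* is an anaphor. Principle A requires it to be bound within its binding domain — the embedded TP, whose subject is the lawyers₂.
Within that domain it is c-commanded by *the lawyers₂*, which does not share its index.
*the surgeons₁* does c-command the anaphor, but from outside its binding domain.
The anaphor is unbound in its domain → Principle A violation.

Principle A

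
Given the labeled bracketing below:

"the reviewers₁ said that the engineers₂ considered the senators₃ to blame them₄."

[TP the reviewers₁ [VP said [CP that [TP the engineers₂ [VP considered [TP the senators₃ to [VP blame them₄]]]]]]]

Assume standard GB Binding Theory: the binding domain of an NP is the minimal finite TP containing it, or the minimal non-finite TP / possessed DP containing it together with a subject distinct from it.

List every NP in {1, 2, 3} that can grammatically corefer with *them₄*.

{1, 2}

*them* is a pronoun, so Principle B applies: it must be free in its binding domain.
Binding domain of *them₄*: the embedded TP, whose subject is the senators₃.
*the reviewers₁* c-commands the pronoun but from outside its binding domain, and is not c-commanded by it → coindexation permitted.
*the engineers₂* c-commands the pronoun but from outside its binding domain, and is not c-commanded by it → coindexation permitted.
*the senators₃* c-commands the pronoun within its binding domain → coindexation would violate Principle B.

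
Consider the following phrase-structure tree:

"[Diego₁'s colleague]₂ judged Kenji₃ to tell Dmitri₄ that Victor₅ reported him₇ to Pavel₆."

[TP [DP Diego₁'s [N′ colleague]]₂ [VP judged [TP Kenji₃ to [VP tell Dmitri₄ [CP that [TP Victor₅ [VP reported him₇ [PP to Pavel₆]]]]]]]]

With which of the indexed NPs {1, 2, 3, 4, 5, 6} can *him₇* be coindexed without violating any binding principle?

{1, 2, 3, 4}

*him* is a pronoun, so Principle B applies: it must be free in its binding domain.
Binding domain of *him₇*: the embedded TP, whose subject is Victor₅.
*Diego₁* and the pronoun do not c-command one another → neither Principle B nor Principle C is at stake; coindexation permitted.
*[Diego₁'s colleague]₂* c-commands the pronoun but from outside its binding domain, and is not c-commanded by it → coindexation permitted.
*Kenji₃* c-commands the pronoun but from outside its binding domain, and is not c-commanded by it → coindexation permitted.
*Dmitri₄* c-commands the pronoun but from outside its binding domain, and is not c-commanded by it → coindexation permitted.
*Victor₅* c-commands the pronoun within its binding domain → coindexation would violate Principle B.
*Pavel₆*: the pronoun c-commands this R-expression → coindexation would violate Principle C on *Pavel₆*.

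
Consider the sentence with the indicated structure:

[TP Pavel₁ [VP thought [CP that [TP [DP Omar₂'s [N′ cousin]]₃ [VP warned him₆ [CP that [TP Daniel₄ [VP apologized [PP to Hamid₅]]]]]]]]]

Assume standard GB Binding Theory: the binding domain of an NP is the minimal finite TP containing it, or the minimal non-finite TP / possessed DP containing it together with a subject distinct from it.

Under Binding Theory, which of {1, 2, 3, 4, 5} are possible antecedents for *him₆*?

*him* is a pronoun, so Principle B applies: it must be free in its binding domain.
Binding domain of *him₆*: the embedded TP, whose subject is [Omar₂'s cousin]₃.
*Pavel₁* c-commands the pronoun but from outside its binding domain, and is not c-commanded by it → coindexation permitted.
*Omar₂* and the pronoun do not c-command one another → neither Principle B nor Principle C is at stake; coindexation permitted.
*[Omar₂'s cousin]₃* c-commands the pronoun within its binding domain → coindexation would violate Principle B.
*Daniel₄*: the pronoun c-commands this R-expression → coindexation would violate Principle C on *Daniel₄*.
*Hamid₅*: the pronoun c-commands this R-expression → coindexation would violate Principle C on *Hamid₅*.

{1, 2}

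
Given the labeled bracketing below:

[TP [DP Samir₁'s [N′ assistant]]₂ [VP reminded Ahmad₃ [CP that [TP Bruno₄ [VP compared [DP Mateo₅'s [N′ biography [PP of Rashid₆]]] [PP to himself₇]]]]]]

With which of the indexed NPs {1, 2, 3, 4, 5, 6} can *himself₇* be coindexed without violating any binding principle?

*himself* is an anaphor, so Principle A applies: it must be bound in its binding domain.
Binding domain of *himself₇*: the embedded TP, whose subject is Bruno₄.
*Samir₁* does not c-command the anaphor → cannot bind it.
*[Samir₁'s assistant]₂* c-commands the anaphor but is outside its binding domain → cannot satisfy Principle A.
*Ahmad₃* c-commands the anaphor but is outside its binding domain → cannot satisfy Principle A.
*Bruno₄* c-commands the anaphor within its binding domain → licit binder.
*Mateo₅* does not c-command the anaphor → cannot bind it.
*Rashid₆* does not c-command the anaphor → cannot bind it.

{4}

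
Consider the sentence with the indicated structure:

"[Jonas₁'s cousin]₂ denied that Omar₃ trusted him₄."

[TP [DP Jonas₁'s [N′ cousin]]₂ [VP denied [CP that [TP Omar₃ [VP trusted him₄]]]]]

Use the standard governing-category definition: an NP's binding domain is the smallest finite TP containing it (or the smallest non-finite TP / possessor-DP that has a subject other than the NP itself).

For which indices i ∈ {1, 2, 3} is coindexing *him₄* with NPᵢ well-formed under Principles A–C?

*him* is a pronoun, so Principle B applies: it must be free in its binding domain.
Binding domain of *him₄*: the embedded TP, whose subject is Omar₃.
*Jonas₁* and the pronoun do not c-command one another → neither Principle B nor Principle C is at stake; coindexation permitted.
*[Jonas₁'s cousin]₂* c-commands the pronoun but from outside its binding domain, and is not c-commanded by it → coindexation permitted.
*Omar₃* c-commands the pronoun within its binding domain → coindexation would violate Principle B.

{1, 2}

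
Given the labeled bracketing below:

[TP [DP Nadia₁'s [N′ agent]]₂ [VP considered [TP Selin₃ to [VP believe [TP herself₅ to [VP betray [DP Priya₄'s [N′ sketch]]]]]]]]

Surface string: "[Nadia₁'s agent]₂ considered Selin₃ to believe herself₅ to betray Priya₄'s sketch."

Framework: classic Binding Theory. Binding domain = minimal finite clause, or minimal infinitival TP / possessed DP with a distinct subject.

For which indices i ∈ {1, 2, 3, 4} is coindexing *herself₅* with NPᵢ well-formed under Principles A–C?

*herself* is an anaphor, so Principle A applies: it must be bound in its binding domain.
Binding domain of *herself₅*: the embedded TP, whose subject is Selin₃.
*Nadia₁* does not c-command the anaphor → cannot bind it.
*[Nadia₁'s agent]₂* c-commands the anaphor but is outside its binding domain → cannot satisfy Principle A.
*Selin₃* c-commands the anaphor within its binding domain → licit binder.
*Priya₄* does not c-command the anaphor → cannot bind it.

{3}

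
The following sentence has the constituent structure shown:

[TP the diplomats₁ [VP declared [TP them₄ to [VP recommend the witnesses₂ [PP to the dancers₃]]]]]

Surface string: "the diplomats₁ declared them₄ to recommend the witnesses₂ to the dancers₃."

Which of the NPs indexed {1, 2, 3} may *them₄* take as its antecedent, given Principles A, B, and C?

none

*them* is a pronoun, so Principle B applies: it must be free in its binding domain.
Binding domain of *them₄*: the matrix TP, whose subject is the diplomats₁.
*the diplomats₁* c-commands the pronoun within its binding domain → coindexation would violate Principle B.
*the witnesses₂*: the pronoun c-commands this R-expression → coindexation would violate Principle C on *the witnesses₂*.
*the dancers₃*: the pronoun c-commands this R-expression → coindexation would violate Principle C on *the dancers₃*.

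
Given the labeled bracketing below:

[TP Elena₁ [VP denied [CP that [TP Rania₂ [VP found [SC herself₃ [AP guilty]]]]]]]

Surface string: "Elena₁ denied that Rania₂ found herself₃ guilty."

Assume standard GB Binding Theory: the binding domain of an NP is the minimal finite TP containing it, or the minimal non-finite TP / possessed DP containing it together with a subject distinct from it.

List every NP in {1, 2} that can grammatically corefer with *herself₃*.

{2}

*herself* is an anaphor, so Principle A applies: it must be bound in its binding domain.
Binding domain of *herself₃*: the embedded TP, whose subject is Rania₂.
*Elena₁* c-commands the anaphor but is outside its binding domain → cannot satisfy Principle A.
*Rania₂* c-commands the anaphor within its binding domain → licit binder.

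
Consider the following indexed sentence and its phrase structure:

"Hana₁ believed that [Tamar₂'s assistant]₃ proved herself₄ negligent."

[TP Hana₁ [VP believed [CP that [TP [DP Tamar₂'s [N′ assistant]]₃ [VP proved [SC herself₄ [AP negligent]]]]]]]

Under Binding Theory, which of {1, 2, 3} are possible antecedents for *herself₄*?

*herself* is an anaphor, so Principle A applies: it must be bound in its binding domain.
Binding domain of *herself₄*: the embedded TP, whose subject is [Tamar₂'s assistant]₃.
*Hana₁* c-commands the anaphor but is outside its binding domain → cannot satisfy Principle A.
*Tamar₂* does not c-command the anaphor → cannot bind it.
*[Tamar₂'s assistant]₃* c-commands the anaphor within its binding domain → licit binder.

{3}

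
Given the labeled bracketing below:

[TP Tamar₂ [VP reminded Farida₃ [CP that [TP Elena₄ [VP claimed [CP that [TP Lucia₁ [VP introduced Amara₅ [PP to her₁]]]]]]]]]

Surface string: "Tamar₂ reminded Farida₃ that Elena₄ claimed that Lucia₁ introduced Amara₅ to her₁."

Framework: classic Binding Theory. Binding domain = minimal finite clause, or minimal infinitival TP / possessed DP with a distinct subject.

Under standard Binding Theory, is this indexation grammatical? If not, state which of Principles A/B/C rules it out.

The two coindexed NPs are *Lucia₁* and *her₁*.
*her₁* is a pronoun. Its binding domain is the embedded TP, whose subject is Lucia₁.
*Lucia₁* c-commands it within that domain and carries the same index.
The pronoun is locally bound → Principle B violation.

Principle B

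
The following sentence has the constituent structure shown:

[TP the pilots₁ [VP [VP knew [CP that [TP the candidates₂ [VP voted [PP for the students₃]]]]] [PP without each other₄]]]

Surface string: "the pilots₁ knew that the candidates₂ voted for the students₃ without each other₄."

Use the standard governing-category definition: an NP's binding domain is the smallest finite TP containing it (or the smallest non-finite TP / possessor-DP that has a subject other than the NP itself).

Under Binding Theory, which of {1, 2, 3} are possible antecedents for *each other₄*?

{1}

*each other* is an anaphor, so Principle A applies: it must be bound in its binding domain.
Binding domain of *each other₄*: the matrix TP, whose subject is the pilots₁.
*the pilots₁* c-commands the anaphor within its binding domain → licit binder.
*the candidates₂* does not c-command the anaphor → cannot bind it.
*the students₃* does not c-command the anaphor → cannot bind it.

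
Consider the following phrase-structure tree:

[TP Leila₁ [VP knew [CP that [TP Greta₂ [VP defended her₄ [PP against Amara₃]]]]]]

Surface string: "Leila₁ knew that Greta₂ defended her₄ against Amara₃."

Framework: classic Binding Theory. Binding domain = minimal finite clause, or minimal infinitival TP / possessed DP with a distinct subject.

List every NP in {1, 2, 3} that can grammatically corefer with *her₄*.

{1}

*her* is a pronoun, so Principle B applies: it must be free in its binding domain.
Binding domain of *her₄*: the embedded TP, whose subject is Greta₂.
*Leila₁* c-commands the pronoun but from outside its binding domain, and is not c-commanded by it → coindexation permitted.
*Greta₂* c-commands the pronoun within its binding domain → coindexation would violate Principle B.
*Amara₃*: the pronoun c-commands this R-expression → coindexation would violate Principle C on *Amara₃*.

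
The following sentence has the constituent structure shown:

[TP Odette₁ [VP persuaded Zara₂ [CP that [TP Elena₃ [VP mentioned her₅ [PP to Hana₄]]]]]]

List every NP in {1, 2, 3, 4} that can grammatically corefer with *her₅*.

*her* is a pronoun, so Principle B applies: it must be free in its binding domain.
Binding domain of *her₅*: the embedded TP, whose subject is Elena₃.
*Odette₁* c-commands the pronoun but from outside its binding domain, and is not c-commanded by it → coindexation permitted.
*Zara₂* c-commands the pronoun but from outside its binding domain, and is not c-commanded by it → coindexation permitted.
*Elena₃* c-commands the pronoun within its binding domain → coindexation would violate Principle B.
*Hana₄*: the pronoun c-commands this R-expression → coindexation would violate Principle C on *Hana₄*.

{1, 2}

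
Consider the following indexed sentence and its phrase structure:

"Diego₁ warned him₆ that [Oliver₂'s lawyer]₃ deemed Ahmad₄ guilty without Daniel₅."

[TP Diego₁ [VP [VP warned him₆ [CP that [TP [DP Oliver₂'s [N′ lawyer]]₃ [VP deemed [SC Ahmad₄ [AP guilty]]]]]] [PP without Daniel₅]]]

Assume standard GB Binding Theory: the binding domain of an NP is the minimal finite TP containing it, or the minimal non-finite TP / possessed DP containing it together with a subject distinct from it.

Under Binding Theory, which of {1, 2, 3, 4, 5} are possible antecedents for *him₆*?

{5}

*him* is a pronoun, so Principle B applies: it must be free in its binding domain.
Binding domain of *him₆*: the matrix TP, whose subject is Diego₁.
*Diego₁* c-commands the pronoun within its binding domain → coindexation would violate Principle B.
*Oliver₂*: the pronoun c-commands this R-expression → coindexation would violate Principle C on *Oliver₂*.
*[Oliver₂'s lawyer]₃*: the pronoun c-commands this R-expression → coindexation would violate Principle C on *[Oliver₂'s lawyer]₃*.
*Ahmad₄*: the pronoun c-commands this R-expression → coindexation would violate Principle C on *Ahmad₄*.
*Daniel₅* and the pronoun do not c-command one another → neither Principle B nor Principle C is at stake; coindexation permitted.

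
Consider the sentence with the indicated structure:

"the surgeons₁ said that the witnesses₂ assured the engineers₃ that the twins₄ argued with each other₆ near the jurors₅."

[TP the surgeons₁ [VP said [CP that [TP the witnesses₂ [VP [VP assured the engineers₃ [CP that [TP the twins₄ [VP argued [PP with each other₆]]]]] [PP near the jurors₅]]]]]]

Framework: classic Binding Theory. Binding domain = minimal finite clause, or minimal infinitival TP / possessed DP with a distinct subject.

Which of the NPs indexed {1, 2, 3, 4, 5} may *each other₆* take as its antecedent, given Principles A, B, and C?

*each other* is an anaphor, so Principle A applies: it must be bound in its binding domain.
Binding domain of *each other₆*: the embedded TP, whose subject is the twins₄.
*the surgeons₁* c-commands the anaphor but is outside its binding domain → cannot satisfy Principle A.
*the witnesses₂* c-commands the anaphor but is outside its binding domain → cannot satisfy Principle A.
*the engineers₃* c-commands the anaphor but is outside its binding domain → cannot satisfy Principle A.
*the twins₄* c-commands the anaphor within its binding domain → licit binder.
*the jurors₅* does not c-command the anaphor → cannot bind it.

{4}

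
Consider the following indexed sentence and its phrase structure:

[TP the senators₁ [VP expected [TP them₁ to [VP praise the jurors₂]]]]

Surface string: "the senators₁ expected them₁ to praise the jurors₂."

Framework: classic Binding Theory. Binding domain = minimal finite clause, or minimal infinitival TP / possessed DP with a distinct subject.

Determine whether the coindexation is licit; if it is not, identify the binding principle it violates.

Principle B

The two coindexed NPs are *the senators₁* and *them₁*.
*them₁* is a pronoun. Its binding domain is the matrix TP, whose subject is the senators₁.
*the senators₁* c-commands it within that domain and carries the same index.
The pronoun is locally bound → Principle B violation.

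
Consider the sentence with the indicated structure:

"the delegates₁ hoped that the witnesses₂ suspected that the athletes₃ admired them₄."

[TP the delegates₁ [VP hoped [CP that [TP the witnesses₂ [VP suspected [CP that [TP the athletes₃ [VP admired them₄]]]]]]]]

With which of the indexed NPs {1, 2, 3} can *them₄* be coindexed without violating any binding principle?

*them* is a pronoun, so Principle B applies: it must be free in its binding domain.
Binding domain of *them₄*: the embedded TP, whose subject is the athletes₃.
*the delegates₁* c-commands the pronoun but from outside its binding domain, and is not c-commanded by it → coindexation permitted.
*the witnesses₂* c-commands the pronoun but from outside its binding domain, and is not c-commanded by it → coindexation permitted.
*the athletes₃* c-commands the pronoun within its binding domain → coindexation would violate Principle B.

{1, 2}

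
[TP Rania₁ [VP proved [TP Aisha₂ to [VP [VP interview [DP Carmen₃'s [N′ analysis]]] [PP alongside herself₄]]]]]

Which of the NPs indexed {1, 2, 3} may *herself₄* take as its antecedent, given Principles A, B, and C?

{2}

*herself* is an anaphor, so Principle A applies: it must be bound in its binding domain.
Binding domain of *herself₄*: the embedded TP, whose subject is Aisha₂.
*Rania₁* c-commands the anaphor but is outside its binding domain → cannot satisfy Principle A.
*Aisha₂* c-commands the anaphor within its binding domain → licit binder.
*Carmen₃* does not c-command the anaphor → cannot bind it.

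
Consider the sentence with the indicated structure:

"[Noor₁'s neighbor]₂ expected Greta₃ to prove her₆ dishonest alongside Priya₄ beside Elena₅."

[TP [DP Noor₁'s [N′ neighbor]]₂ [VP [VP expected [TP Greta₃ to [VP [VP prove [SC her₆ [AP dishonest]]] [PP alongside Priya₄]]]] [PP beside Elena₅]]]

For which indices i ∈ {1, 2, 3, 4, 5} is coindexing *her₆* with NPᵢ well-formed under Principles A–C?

*her* is a pronoun, so Principle B applies: it must be free in its binding domain.
Binding domain of *her₆*: the embedded TP, whose subject is Greta₃.
*Noor₁* and the pronoun do not c-command one another → neither Principle B nor Principle C is at stake; coindexation permitted.
*[Noor₁'s neighbor]₂* c-commands the pronoun but from outside its binding domain, and is not c-commanded by it → coindexation permitted.
*Greta₃* c-commands the pronoun within its binding domain → coindexation would violate Principle B.
*Priya₄* and the pronoun do not c-command one another → neither Principle B nor Principle C is at stake; coindexation permitted.
*Elena₅* and the pronoun do not c-command one another → neither Principle B nor Principle C is at stake; coindexation permitted.

{1, 2, 4, 5}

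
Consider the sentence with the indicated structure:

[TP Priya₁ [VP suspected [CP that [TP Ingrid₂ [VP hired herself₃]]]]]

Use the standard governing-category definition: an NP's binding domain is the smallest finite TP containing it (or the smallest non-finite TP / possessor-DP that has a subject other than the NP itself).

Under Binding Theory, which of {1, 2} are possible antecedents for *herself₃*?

*herself* is an anaphor, so Principle A applies: it must be bound in its binding domain.
Binding domain of *herself₃*: the embedded TP, whose subject is Ingrid₂.
*Priya₁* c-commands the anaphor but is outside its binding domain → cannot satisfy Principle A.
*Ingrid₂* c-commands the anaphor within its binding domain → licit binder.

{2}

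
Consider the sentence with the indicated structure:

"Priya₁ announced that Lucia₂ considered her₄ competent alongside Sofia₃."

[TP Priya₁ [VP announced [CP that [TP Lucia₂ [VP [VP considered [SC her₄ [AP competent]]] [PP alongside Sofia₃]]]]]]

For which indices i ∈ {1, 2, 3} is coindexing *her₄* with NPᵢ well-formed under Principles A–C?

{1, 3}

*her* is a pronoun, so Principle B applies: it must be free in its binding domain.
Binding domain of *her₄*: the embedded TP, whose subject is Lucia₂.
*Priya₁* c-commands the pronoun but from outside its binding domain, and is not c-commanded by it → coindexation permitted.
*Lucia₂* c-commands the pronoun within its binding domain → coindexation would violate Principle B.
*Sofia₃* and the pronoun do not c-command one another → neither Principle B nor Principle C is at stake; coindexation permitted.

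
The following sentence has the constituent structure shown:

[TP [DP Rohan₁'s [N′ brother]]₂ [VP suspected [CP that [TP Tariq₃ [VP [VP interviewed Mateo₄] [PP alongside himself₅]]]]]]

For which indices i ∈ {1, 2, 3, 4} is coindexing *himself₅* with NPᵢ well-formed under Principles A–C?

{3}

*himself* is an anaphor, so Principle A applies: it must be bound in its binding domain.
Binding domain of *himself₅*: the embedded TP, whose subject is Tariq₃.
*Rohan₁* does not c-command the anaphor → cannot bind it.
*[Rohan₁'s brother]₂* c-commands the anaphor but is outside its binding domain → cannot satisfy Principle A.
*Tariq₃* c-commands the anaphor within its binding domain → licit binder.
*Mateo₄* does not c-command the anaphor → cannot bind it.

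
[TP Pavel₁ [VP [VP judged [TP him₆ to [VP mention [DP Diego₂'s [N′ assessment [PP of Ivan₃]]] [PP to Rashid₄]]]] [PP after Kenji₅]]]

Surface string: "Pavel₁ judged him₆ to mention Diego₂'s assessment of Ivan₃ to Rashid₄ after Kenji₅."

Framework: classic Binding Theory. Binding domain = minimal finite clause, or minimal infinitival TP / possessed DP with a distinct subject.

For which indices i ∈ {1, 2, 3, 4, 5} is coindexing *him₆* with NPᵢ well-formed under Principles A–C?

{5}

*him* is a pronoun, so Principle B applies: it must be free in its binding domain.
Binding domain of *him₆*: the matrix TP, whose subject is Pavel₁.
*Pavel₁* c-commands the pronoun within its binding domain → coindexation would violate Principle B.
*Diego₂*: the pronoun c-commands this R-expression → coindexation would violate Principle C on *Diego₂*.
*Ivan₃*: the pronoun c-commands this R-expression → coindexation would violate Principle C on *Ivan₃*.
*Rashid₄*: the pronoun c-commands this R-expression → coindexation would violate Principle C on *Rashid₄*.
*Kenji₅* and the pronoun do not c-command one another → neither Principle B nor Principle C is at stake; coindexation permitted.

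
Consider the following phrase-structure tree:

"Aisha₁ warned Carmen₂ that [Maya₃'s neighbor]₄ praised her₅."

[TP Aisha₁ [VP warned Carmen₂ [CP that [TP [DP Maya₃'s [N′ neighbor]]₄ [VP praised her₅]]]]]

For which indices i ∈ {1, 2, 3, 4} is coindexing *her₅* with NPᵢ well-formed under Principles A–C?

*her* is a pronoun, so Principle B applies: it must be free in its binding domain.
Binding domain of *her₅*: the embedded TP, whose subject is [Maya₃'s neighbor]₄.
*Aisha₁* c-commands the pronoun but from outside its binding domain, and is not c-commanded by it → coindexation permitted.
*Carmen₂* c-commands the pronoun but from outside its binding domain, and is not c-commanded by it → coindexation permitted.
*Maya₃* and the pronoun do not c-command one another → neither Principle B nor Principle C is at stake; coindexation permitted.
*[Maya₃'s neighbor]₄* c-commands the pronoun within its binding domain → coindexation would violate Principle B.

{1, 2, 3}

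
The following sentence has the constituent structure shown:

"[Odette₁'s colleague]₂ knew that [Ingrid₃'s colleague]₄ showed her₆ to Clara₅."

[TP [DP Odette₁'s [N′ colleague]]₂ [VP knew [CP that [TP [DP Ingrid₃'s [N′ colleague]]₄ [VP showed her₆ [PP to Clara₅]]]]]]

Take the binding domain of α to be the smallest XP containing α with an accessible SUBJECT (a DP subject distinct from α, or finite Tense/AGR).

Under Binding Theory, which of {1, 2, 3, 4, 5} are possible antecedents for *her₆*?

{1, 2, 3}

*her* is a pronoun, so Principle B applies: it must be free in its binding domain.
Binding domain of *her₆*: the embedded TP, whose subject is [Ingrid₃'s colleague]₄.
*Odette₁* and the pronoun do not c-command one another → neither Principle B nor Principle C is at stake; coindexation permitted.
*[Odette₁'s colleague]₂* c-commands the pronoun but from outside its binding domain, and is not c-commanded by it → coindexation permitted.
*Ingrid₃* and the pronoun do not c-command one another → neither Principle B nor Principle C is at stake; coindexation permitted.
*[Ingrid₃'s colleague]₄* c-commands the pronoun within its binding domain → coindexation would violate Principle B.
*Clara₅*: the pronoun c-commands this R-expression → coindexation would violate Principle C on *Clara₅*.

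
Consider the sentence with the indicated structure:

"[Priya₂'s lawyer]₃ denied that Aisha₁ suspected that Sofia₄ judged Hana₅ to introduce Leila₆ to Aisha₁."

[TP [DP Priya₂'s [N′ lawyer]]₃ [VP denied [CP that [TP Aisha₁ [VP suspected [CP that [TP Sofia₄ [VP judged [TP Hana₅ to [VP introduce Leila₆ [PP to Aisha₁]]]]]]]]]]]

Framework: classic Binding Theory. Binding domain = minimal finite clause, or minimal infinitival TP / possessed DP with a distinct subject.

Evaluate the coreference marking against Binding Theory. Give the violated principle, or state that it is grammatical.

The two coindexed NPs are *Aisha₁* (the higher occurrence) and *Aisha₁* (the lower occurrence).
*Aisha₁* (the lower occurrence) is an R-expression. Principle C requires it to be free everywhere.
*Aisha₁* (the higher occurrence) c-commands it and carries the same index.
The R-expression is bound → Principle C violation.

Principle C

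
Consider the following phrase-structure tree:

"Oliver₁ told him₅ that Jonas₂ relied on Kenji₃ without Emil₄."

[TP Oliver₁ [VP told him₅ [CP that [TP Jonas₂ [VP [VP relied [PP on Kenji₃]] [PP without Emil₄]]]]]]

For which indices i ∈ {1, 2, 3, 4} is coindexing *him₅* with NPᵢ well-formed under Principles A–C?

*him* is a pronoun, so Principle B applies: it must be free in its binding domain.
Binding domain of *him₅*: the matrix TP, whose subject is Oliver₁.
*Oliver₁* c-commands the pronoun within its binding domain → coindexation would violate Principle B.
*Jonas₂*: the pronoun c-commands this R-expression → coindexation would violate Principle C on *Jonas₂*.
*Kenji₃*: the pronoun c-commands this R-expression → coindexation would violate Principle C on *Kenji₃*.
*Emil₄*: the pronoun c-commands this R-expression → coindexation would violate Principle C on *Emil₄*.

none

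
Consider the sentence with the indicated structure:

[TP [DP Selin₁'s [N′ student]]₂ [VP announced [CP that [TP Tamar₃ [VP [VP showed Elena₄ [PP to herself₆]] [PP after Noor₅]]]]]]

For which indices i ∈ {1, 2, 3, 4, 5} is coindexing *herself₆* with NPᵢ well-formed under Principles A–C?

*herself* is an anaphor, so Principle A applies: it must be bound in its binding domain.
Binding domain of *herself₆*: the embedded TP, whose subject is Tamar₃.
*Selin₁* does not c-command the anaphor → cannot bind it.
*[Selin₁'s student]₂* c-commands the anaphor but is outside its binding domain → cannot satisfy Principle A.
*Tamar₃* c-commands the anaphor within its binding domain → licit binder.
*Elena₄* c-commands the anaphor within its binding domain → licit binder.
*Noor₅* does not c-command the anaphor → cannot bind it.

{3, 4}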